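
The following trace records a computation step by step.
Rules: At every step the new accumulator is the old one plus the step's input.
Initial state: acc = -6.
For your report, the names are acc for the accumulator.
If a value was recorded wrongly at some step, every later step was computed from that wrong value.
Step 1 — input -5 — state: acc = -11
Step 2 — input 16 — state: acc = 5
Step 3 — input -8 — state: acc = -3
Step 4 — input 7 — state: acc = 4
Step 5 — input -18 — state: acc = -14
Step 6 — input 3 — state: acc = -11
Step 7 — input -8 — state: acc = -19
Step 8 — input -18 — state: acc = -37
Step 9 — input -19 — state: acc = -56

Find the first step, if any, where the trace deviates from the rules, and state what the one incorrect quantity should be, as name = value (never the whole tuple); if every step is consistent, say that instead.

1. acc = -6 + -5 = -11 (no discrepancy)
2. acc = -11 + 16 = 5 (in agreement)
3. acc = 5 + -8 = -3 (matches)
4. acc = -3 + 7 = 4 (agrees with the trace)
5. acc = 4 + -18 = -14 (agrees with the trace)
6. acc = -14 + 3 = -11 (agrees with the trace)
7. acc = -11 + -8 = -19 (exactly as logged)
8. acc = -19 + -18 = -37 (exactly as logged)
9. acc = -37 + -19 = -56 (confirmed correct)
The recomputation confirms every line.

no error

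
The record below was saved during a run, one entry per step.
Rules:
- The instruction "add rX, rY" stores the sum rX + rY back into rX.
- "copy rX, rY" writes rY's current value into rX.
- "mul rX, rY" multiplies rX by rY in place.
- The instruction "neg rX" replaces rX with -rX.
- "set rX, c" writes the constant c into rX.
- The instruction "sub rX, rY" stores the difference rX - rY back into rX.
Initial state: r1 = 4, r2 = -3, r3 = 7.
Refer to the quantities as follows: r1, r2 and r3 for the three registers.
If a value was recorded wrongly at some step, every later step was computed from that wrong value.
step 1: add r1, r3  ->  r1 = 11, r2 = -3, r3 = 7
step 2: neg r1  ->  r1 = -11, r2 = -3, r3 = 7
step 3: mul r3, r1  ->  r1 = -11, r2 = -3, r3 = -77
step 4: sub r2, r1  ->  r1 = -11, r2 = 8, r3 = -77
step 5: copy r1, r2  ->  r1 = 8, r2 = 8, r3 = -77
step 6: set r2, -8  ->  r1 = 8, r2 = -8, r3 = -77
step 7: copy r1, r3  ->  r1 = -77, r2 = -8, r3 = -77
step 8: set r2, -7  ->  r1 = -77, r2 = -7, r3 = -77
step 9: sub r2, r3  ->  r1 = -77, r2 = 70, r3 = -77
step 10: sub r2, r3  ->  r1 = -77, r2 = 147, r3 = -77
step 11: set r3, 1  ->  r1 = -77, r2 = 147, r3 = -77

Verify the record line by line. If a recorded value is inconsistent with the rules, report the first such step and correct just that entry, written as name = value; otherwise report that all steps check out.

step 1: r1 = 4 + 7 = 11 -> checks out
step 2: r1 = -(11) = -11 -> exactly as logged
step 3: r3 = 7 * -11 = -77 -> same as recorded
step 4: r2 = -3 - -11 = 8 -> checks out
step 5: r1 = 8 -> in agreement
step 6: r2 = -8 -> agrees with the record
step 7: r1 = -77 -> agrees with the record
step 8: r2 = -7 -> checks out
step 9: r2 = -7 - -77 = 70 -> exactly as logged
step 10: r2 = 70 - -77 = 147 -> same as recorded
step 11: r3 = 1 -> not what was recorded
The earliest wrong entry is at step 11: it should read r3 = 1.

step 11, r3 = 1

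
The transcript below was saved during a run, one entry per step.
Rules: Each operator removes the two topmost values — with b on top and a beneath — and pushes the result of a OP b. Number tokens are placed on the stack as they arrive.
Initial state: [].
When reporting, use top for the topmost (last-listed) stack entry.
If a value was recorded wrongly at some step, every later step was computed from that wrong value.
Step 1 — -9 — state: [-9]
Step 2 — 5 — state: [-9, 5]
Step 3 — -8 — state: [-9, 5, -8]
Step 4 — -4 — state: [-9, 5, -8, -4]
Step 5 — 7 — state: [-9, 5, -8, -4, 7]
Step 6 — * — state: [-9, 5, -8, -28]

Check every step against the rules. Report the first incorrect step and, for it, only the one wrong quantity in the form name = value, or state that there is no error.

Recomputing the run from the initial state:
step 1: [-9]
step 2: [-9, 5]
step 3: [-9, 5, -8]
step 4: [-9, 5, -8, -4]
step 5: [-9, 5, -8, -4, 7]
step 6: [-9, 5, -8, -28]
This matches the transcript at every step.

no error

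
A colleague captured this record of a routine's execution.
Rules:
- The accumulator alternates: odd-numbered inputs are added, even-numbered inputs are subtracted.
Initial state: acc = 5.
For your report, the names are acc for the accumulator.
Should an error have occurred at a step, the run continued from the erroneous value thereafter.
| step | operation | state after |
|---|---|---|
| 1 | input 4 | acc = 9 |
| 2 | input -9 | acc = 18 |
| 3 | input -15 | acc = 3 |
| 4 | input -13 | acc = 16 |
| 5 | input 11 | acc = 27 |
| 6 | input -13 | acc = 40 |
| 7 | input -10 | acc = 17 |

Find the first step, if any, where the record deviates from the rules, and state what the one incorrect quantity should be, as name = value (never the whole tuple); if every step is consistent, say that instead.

Step 1: acc = 5 + 4 = 9 — checks out.
Step 2: acc = 9 - -9 = 18 — agrees with the record.
Step 3: acc = 18 + -15 = 3 — no discrepancy.
Step 4: acc = 3 - -13 = 16 — agrees with the record.
Step 5: acc = 16 + 11 = 27 — matches.
Step 6: acc = 27 - -13 = 40 — agrees with the record.
Step 7: acc = 40 + -10 = 30 — the entry is off here.
Conclusion: step 7 carries the first error; the entry should be acc = 30.

step 7, acc = 30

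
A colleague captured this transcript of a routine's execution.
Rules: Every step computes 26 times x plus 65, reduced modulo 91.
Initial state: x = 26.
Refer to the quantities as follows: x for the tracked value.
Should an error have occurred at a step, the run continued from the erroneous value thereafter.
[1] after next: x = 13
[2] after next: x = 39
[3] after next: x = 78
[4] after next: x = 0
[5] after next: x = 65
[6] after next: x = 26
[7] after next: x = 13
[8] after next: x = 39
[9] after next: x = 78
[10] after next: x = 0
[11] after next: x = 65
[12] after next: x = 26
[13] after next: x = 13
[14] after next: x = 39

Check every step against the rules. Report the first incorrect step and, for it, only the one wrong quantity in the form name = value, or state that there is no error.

Recomputing the run from the initial state:
step 1: x = 13
step 2: x = 39
step 3: x = 78
step 4: x = 0
step 5: x = 65
step 6: x = 26
step 7: x = 13
step 8: x = 39
step 9: x = 78
step 10: x = 0
step 11: x = 65
step 12: x = 26
step 13: x = 13
step 14: x = 39
This matches the transcript at every step.

no error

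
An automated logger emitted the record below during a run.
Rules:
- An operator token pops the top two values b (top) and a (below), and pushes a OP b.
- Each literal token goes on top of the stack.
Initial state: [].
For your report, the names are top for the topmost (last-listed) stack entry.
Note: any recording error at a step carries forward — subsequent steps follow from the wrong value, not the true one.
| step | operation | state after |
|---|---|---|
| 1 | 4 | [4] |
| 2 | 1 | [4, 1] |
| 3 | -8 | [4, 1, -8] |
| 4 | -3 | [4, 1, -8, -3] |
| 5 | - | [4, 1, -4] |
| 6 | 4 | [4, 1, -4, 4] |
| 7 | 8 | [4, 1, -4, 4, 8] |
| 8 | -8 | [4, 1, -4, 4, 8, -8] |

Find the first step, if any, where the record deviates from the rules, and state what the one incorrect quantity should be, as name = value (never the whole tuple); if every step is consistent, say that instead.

Recomputing the run from the initial state:
step 1: [4]
step 2: [4, 1]
step 3: [4, 1, -8]
step 4: [4, 1, -8, -3]
step 5: [4, 1, -5]
step 6: [4, 1, -5, 4]
step 7: [4, 1, -5, 4, 8]
step 8: [4, 1, -5, 4, 8, -8]
The first disagreement with the record is at step 5, where the value should be top = -5.

step 5, top = -5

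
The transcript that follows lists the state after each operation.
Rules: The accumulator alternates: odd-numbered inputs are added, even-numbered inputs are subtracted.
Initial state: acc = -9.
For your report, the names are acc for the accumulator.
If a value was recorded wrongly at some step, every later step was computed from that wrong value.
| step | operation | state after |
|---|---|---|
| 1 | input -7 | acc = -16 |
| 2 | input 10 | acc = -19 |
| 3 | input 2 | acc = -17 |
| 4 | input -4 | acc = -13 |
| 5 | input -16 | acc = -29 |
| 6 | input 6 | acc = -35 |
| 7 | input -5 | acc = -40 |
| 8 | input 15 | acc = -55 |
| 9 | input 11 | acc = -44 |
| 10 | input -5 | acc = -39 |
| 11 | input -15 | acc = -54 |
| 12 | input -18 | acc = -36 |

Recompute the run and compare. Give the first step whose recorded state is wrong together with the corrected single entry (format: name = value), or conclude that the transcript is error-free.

step 2, acc = -26

Recomputing the run from the initial state:
step 1: acc = -16
step 2: acc = -26
step 3: acc = -24
step 4: acc = -20
step 5: acc = -36
step 6: acc = -42
step 7: acc = -47
step 8: acc = -62
step 9: acc = -51
step 10: acc = -46
step 11: acc = -61
step 12: acc = -43
The first disagreement with the transcript is at step 2, where the value should be acc = -26.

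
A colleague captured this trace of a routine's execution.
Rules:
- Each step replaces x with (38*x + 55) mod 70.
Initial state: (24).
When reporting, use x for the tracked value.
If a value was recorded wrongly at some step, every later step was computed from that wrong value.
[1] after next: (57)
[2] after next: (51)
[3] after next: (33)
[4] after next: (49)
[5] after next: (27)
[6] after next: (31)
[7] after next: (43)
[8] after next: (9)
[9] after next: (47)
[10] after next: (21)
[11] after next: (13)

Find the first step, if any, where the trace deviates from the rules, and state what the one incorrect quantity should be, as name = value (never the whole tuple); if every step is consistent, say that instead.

Recomputing the run from the initial state:
step 1: x = 57
step 2: x = 51
step 3: x = 33
step 4: x = 49
step 5: x = 27
step 6: x = 31
step 7: x = 43
step 8: x = 9
step 9: x = 47
step 10: x = 21
step 11: x = 13
This matches the trace at every step.

no error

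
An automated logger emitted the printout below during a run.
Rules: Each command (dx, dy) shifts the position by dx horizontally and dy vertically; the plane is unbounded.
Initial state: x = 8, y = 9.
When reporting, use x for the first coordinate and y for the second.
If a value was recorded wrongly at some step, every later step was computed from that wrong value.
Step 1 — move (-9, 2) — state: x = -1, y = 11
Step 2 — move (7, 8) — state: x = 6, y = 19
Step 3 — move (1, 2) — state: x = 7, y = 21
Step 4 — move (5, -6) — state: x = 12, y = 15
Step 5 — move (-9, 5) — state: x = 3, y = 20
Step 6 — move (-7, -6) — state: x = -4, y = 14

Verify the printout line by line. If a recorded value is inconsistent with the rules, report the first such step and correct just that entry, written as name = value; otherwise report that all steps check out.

Recomputing the run from the initial state:
step 1: x = -1, y = 11
step 2: x = 6, y = 19
step 3: x = 7, y = 21
step 4: x = 12, y = 15
step 5: x = 3, y = 20
step 6: x = -4, y = 14
This matches the printout at every step.

no error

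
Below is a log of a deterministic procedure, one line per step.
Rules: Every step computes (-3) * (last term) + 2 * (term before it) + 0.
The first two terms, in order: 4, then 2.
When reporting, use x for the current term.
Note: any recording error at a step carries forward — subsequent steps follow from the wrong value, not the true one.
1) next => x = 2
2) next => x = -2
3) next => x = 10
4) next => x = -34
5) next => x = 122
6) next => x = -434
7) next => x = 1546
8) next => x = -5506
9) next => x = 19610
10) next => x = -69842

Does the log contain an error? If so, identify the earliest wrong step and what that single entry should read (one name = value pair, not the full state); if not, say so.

no error

Step 1: x = -3*(2) + (2)*(4) + (0) = 2 — in agreement.
Step 2: x = -3*(2) + (2)*(2) + (0) = -2 — agrees with the log.
Step 3: x = -3*(-2) + (2)*(2) + (0) = 10 — confirmed correct.
Step 4: x = -3*(10) + (2)*(-2) + (0) = -34 — matches.
Step 5: x = -3*(-34) + (2)*(10) + (0) = 122 — same as recorded.
Step 6: x = -3*(122) + (2)*(-34) + (0) = -434 — matches.
Step 7: x = -3*(-434) + (2)*(122) + (0) = 1546 — matches.
Step 8: x = -3*(1546) + (2)*(-434) + (0) = -5506 — in agreement.
Step 9: x = -3*(-5506) + (2)*(1546) + (0) = 19610 — agrees with the log.
Step 10: x = -3*(19610) + (2)*(-5506) + (0) = -69842 — verified.
All entries verified; no error found.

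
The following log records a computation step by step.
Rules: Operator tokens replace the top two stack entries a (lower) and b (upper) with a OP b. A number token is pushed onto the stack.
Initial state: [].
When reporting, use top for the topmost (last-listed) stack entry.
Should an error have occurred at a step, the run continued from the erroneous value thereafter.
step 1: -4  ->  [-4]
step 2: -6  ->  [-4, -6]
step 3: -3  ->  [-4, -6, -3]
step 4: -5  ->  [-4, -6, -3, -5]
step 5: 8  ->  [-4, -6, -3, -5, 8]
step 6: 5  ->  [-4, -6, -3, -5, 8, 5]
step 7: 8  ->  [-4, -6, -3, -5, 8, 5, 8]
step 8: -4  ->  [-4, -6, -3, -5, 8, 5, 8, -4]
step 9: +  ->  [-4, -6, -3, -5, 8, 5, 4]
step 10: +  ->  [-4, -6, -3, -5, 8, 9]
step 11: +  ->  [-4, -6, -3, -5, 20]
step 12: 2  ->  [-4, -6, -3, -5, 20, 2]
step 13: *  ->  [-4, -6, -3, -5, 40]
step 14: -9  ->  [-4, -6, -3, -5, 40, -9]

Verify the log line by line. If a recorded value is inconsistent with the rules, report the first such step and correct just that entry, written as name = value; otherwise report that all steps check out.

1. push -4: top = -4 (in agreement)
2. push -6: top = -6 (confirmed correct)
3. push -3: top = -3 (consistent with the log)
4. push -5: top = -5 (matches)
5. push 8: top = 8 (same as recorded)
6. push 5: top = 5 (same as recorded)
7. push 8: top = 8 (in agreement)
8. push -4: top = -4 (verified)
9. 8 + -4 = 4 (confirmed correct)
10. 5 + 4 = 9 (no discrepancy)
11. 8 + 9 = 17 (the recorded entry deviates here)
First deviation found at step 11; the corrected entry is top = 17.

step 11, top = 17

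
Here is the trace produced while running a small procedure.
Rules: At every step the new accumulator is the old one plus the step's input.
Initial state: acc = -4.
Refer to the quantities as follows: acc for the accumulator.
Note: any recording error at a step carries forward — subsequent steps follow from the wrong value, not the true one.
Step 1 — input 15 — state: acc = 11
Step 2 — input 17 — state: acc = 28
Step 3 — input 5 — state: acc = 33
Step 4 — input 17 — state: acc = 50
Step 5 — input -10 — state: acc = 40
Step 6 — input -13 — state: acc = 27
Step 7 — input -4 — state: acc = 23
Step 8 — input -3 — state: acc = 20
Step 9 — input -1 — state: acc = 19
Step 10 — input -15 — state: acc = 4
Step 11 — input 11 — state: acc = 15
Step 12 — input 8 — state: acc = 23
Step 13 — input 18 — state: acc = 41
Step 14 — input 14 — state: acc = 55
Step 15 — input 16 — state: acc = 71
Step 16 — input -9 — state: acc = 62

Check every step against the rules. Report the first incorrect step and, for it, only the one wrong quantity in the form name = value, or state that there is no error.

Recomputing the run from the initial state:
step 1: acc = 11
step 2: acc = 28
step 3: acc = 33
step 4: acc = 50
step 5: acc = 40
step 6: acc = 27
step 7: acc = 23
step 8: acc = 20
step 9: acc = 19
step 10: acc = 4
step 11: acc = 15
step 12: acc = 23
step 13: acc = 41
step 14: acc = 55
step 15: acc = 71
step 16: acc = 62
This matches the trace at every step.

no error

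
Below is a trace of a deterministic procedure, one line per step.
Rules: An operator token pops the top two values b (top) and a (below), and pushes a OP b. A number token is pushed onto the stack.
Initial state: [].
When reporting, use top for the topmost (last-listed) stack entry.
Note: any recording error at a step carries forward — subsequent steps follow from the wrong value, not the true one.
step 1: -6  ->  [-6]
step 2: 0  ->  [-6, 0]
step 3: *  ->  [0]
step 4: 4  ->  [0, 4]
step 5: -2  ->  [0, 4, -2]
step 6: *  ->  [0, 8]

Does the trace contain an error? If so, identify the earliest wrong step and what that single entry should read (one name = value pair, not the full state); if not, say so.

1. push -6: top = -6 (consistent with the trace)
2. push 0: top = 0 (in agreement)
3. -6 * 0 = 0 (agrees with the trace)
4. push 4: top = 4 (in agreement)
5. push -2: top = -2 (matches)
6. 4 * -2 = -8 (the recorded entry deviates here)
That makes step 6 the first incorrect line — top = -8 is what it should show.

step 6, top = -8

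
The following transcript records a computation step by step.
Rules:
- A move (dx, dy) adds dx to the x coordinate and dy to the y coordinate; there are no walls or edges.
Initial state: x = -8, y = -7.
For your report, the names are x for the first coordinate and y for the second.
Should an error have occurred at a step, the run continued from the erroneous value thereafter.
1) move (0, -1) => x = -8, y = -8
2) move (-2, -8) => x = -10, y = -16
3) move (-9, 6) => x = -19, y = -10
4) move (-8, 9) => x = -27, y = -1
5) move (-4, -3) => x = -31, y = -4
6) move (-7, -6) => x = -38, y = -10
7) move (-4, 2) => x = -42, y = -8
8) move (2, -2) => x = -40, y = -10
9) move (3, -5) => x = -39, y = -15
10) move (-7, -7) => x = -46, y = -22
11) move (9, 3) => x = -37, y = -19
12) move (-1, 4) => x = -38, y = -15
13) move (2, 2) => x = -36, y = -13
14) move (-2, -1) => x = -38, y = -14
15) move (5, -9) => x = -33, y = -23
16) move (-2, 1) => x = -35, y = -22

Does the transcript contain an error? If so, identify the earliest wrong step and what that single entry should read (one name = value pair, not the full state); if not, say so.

step 1: x = -8 + (0) = -8, y = -7 + (-1) = -8 -> consistent with the transcript
step 2: x = -8 + (-2) = -10, y = -8 + (-8) = -16 -> verified
step 3: x = -10 + (-9) = -19, y = -16 + (6) = -10 -> matches
step 4: x = -19 + (-8) = -27, y = -10 + (9) = -1 -> confirmed correct
step 5: x = -27 + (-4) = -31, y = -1 + (-3) = -4 -> consistent with the transcript
step 6: x = -31 + (-7) = -38, y = -4 + (-6) = -10 -> consistent with the transcript
step 7: x = -38 + (-4) = -42, y = -10 + (2) = -8 -> no discrepancy
step 8: x = -42 + (2) = -40, y = -8 + (-2) = -10 -> exactly as logged
step 9: x = -40 + (3) = -37, y = -10 + (-5) = -15 -> first mismatch against the transcript
So the first discrepancy is step 9, where the right value is x = -37.

step 9, x = -37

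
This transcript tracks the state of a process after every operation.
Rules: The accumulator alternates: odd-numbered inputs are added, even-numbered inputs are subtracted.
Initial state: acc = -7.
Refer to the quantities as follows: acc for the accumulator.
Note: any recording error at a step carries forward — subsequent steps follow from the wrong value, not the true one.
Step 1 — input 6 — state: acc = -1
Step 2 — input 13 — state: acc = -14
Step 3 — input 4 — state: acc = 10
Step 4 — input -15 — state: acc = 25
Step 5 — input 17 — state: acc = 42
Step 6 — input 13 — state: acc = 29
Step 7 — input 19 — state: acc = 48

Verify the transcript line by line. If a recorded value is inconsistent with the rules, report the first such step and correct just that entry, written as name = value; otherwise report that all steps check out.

Step 1: acc = -7 + 6 = -1 — agrees with the transcript.
Step 2: acc = -1 - 13 = -14 — checks out.
Step 3: acc = -14 + 4 = -10 — the transcript has a different value.
First incorrect step: 3; the correct value is acc = -10.

step 3, acc = -10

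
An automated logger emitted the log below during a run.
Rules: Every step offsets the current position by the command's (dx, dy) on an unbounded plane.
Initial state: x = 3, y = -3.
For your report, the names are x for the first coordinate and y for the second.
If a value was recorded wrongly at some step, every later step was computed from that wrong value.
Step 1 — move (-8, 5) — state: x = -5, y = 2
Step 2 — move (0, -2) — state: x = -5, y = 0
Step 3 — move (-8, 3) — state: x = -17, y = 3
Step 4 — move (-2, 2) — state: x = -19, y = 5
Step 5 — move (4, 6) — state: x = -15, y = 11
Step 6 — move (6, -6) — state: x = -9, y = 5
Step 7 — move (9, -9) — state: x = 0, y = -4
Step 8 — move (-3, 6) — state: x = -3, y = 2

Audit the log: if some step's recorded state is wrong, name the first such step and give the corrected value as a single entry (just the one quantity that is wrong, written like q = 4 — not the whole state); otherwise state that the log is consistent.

Recomputing the run from the initial state:
step 1: x = -5, y = 2
step 2: x = -5, y = 0
step 3: x = -13, y = 3
step 4: x = -15, y = 5
step 5: x = -11, y = 11
step 6: x = -5, y = 5
step 7: x = 4, y = -4
step 8: x = 1, y = 2
The first disagreement with the log is at step 3, where the value should be x = -13.

step 3, x = -13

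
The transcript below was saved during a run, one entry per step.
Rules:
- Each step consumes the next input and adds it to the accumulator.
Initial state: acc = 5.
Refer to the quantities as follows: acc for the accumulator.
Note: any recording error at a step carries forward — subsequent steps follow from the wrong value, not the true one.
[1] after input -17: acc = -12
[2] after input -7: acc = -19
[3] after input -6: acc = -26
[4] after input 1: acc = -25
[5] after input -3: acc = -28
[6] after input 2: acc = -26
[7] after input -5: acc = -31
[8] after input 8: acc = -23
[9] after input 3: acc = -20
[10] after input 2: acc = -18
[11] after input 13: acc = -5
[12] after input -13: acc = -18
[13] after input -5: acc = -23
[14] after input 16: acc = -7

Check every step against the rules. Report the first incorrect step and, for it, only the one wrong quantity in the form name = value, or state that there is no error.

1. acc = 5 + -17 = -12 (checks out)
2. acc = -12 + -7 = -19 (agrees with the transcript)
3. acc = -19 + -6 = -25 (first mismatch against the transcript)
Step 3 is the first one off; corrected, acc = -25.

step 3, acc = -25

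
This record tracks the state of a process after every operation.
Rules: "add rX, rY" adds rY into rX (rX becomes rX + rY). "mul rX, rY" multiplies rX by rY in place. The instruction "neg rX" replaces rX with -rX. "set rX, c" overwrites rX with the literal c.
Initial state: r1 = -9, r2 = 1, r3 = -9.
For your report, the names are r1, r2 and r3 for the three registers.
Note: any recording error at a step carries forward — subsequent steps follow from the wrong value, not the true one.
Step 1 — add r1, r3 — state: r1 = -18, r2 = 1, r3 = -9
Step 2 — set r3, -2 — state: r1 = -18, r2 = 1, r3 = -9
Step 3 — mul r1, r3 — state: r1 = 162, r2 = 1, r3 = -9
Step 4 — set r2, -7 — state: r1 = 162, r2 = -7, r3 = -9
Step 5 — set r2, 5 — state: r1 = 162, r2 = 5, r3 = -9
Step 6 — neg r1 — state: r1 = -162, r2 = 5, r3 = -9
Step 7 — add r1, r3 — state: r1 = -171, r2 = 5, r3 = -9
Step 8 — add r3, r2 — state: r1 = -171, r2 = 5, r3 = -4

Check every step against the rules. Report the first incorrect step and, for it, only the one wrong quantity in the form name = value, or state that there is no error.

step 1: r1 = -9 + -9 = -18 -> same as recorded
step 2: r3 = -2 -> the entry is off here
The audit stops at step 2: the recorded entry is wrong and should be r3 = -2.

step 2, r3 = -2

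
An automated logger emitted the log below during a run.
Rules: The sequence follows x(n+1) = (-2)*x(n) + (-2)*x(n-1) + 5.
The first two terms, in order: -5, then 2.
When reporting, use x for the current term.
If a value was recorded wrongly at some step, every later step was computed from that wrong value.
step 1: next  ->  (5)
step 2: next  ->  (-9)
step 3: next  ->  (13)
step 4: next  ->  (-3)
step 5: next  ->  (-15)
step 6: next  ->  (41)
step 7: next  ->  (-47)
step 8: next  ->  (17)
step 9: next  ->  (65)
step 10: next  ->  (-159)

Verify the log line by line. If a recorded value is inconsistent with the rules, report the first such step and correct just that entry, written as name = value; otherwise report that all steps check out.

Step 1: x = -2*(2) + (-2)*(-5) + (5) = 11 — not what was recorded.
The earliest wrong entry is at step 1: it should read x = 11.

step 1, x = 11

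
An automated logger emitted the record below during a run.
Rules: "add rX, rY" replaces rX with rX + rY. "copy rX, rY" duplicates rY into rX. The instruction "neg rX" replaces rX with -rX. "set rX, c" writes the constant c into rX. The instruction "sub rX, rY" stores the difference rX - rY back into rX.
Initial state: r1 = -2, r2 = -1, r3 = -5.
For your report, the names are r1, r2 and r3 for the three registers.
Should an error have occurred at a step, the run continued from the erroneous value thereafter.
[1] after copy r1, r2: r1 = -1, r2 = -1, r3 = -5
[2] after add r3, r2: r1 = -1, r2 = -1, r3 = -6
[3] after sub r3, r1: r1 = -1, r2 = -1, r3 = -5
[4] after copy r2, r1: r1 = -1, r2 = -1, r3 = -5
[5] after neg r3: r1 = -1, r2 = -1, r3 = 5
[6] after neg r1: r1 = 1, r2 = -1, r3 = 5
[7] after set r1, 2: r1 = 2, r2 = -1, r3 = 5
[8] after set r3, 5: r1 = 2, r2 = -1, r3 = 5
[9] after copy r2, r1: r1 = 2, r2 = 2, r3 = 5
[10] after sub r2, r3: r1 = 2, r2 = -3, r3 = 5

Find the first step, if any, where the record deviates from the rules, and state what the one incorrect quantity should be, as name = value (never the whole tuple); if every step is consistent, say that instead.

Recomputing the run from the initial state:
step 1: r1 = -1, r2 = -1, r3 = -5
step 2: r1 = -1, r2 = -1, r3 = -6
step 3: r1 = -1, r2 = -1, r3 = -5
step 4: r1 = -1, r2 = -1, r3 = -5
step 5: r1 = -1, r2 = -1, r3 = 5
step 6: r1 = 1, r2 = -1, r3 = 5
step 7: r1 = 2, r2 = -1, r3 = 5
step 8: r1 = 2, r2 = -1, r3 = 5
step 9: r1 = 2, r2 = 2, r3 = 5
step 10: r1 = 2, r2 = -3, r3 = 5
This matches the record at every step.

no error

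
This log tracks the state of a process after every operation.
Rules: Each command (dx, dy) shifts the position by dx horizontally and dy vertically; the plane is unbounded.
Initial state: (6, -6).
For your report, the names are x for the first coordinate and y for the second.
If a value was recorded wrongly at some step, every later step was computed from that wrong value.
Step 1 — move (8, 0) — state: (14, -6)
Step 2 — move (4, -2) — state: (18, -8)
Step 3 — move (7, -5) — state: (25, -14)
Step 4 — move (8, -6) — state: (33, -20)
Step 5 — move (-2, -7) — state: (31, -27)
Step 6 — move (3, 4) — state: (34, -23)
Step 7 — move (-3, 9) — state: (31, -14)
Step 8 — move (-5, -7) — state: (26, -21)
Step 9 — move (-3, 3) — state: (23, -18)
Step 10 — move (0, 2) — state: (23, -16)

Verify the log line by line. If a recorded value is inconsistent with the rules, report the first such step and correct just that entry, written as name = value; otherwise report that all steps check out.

step 3, y = -13

1. x = 6 + (8) = 14, y = -6 + (0) = -6 (checks out)
2. x = 14 + (4) = 18, y = -6 + (-2) = -8 (agrees with the log)
3. x = 18 + (7) = 25, y = -8 + (-5) = -13 (the log disagrees here)
Conclusion: step 3 carries the first error; the entry should be y = -13.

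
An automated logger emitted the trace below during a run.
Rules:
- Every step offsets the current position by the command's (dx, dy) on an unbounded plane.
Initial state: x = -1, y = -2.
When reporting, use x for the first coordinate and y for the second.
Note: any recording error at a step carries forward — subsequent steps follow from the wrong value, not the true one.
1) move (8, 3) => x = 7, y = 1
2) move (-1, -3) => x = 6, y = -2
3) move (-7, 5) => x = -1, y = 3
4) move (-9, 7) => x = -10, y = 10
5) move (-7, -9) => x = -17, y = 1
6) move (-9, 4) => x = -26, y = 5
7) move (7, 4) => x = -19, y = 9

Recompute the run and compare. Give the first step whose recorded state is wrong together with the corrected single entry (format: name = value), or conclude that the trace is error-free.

no error

Step 1: x = -1 + (8) = 7, y = -2 + (3) = 1 — matches.
Step 2: x = 7 + (-1) = 6, y = 1 + (-3) = -2 — exactly as logged.
Step 3: x = 6 + (-7) = -1, y = -2 + (5) = 3 — matches.
Step 4: x = -1 + (-9) = -10, y = 3 + (7) = 10 — verified.
Step 5: x = -10 + (-7) = -17, y = 10 + (-9) = 1 — no discrepancy.
Step 6: x = -17 + (-9) = -26, y = 1 + (4) = 5 — confirmed correct.
Step 7: x = -26 + (7) = -19, y = 5 + (4) = 9 — confirmed correct.
The recomputation confirms every line.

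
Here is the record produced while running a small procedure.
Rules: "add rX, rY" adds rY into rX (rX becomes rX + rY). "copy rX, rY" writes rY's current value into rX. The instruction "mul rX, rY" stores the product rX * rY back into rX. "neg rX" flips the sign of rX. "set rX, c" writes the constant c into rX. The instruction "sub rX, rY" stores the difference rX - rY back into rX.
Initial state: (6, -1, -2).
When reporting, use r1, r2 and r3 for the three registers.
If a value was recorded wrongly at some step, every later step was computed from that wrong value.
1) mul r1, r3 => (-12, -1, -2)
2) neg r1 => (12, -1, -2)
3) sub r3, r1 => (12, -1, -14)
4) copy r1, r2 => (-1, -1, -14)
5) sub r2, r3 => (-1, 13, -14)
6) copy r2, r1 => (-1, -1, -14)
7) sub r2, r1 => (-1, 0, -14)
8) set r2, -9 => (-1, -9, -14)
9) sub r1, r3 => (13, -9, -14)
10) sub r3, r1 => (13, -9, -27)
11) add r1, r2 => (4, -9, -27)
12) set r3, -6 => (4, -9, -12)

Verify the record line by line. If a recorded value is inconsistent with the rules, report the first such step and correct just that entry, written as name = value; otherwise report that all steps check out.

step 12, r3 = -6

step 1: r1 = 6 * -2 = -12 -> checks out
step 2: r1 = -(-12) = 12 -> consistent with the record
step 3: r3 = -2 - 12 = -14 -> in agreement
step 4: r1 = -1 -> confirmed correct
step 5: r2 = -1 - -14 = 13 -> verified
step 6: r2 = -1 -> in agreement
step 7: r2 = -1 - -1 = 0 -> checks out
step 8: r2 = -9 -> confirmed correct
step 9: r1 = -1 - -14 = 13 -> verified
step 10: r3 = -14 - 13 = -27 -> consistent with the record
step 11: r1 = 13 + -9 = 4 -> in agreement
step 12: r3 = -6 -> the record has a different value
Step 12 is the first one off; corrected, r3 = -6.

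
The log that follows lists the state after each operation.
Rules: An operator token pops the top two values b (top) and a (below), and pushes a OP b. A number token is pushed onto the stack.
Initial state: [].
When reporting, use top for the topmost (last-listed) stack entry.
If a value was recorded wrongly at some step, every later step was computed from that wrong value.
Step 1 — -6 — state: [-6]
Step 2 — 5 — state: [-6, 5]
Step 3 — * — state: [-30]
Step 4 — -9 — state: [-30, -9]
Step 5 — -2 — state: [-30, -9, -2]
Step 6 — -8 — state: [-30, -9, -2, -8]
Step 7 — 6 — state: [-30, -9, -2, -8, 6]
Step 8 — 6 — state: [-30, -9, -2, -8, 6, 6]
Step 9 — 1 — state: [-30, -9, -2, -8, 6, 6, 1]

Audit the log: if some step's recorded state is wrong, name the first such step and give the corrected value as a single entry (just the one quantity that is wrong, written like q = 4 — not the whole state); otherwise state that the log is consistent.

Recomputing the run from the initial state:
step 1: [-6]
step 2: [-6, 5]
step 3: [-30]
step 4: [-30, -9]
step 5: [-30, -9, -2]
step 6: [-30, -9, -2, -8]
step 7: [-30, -9, -2, -8, 6]
step 8: [-30, -9, -2, -8, 6, 6]
step 9: [-30, -9, -2, -8, 6, 6, 1]
This matches the log at every step.

no error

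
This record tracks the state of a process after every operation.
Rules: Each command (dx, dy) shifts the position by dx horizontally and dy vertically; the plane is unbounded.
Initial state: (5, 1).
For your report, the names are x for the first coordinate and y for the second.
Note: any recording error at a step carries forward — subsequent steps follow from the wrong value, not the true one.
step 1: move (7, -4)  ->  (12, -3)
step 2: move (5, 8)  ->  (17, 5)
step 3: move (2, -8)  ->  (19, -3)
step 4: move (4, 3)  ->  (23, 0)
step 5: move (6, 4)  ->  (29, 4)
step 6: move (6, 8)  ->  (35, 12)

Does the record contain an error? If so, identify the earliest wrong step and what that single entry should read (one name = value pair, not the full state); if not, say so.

no error

step 1: x = 5 + (7) = 12, y = 1 + (-4) = -3 -> consistent with the record
step 2: x = 12 + (5) = 17, y = -3 + (8) = 5 -> matches
step 3: x = 17 + (2) = 19, y = 5 + (-8) = -3 -> exactly as logged
step 4: x = 19 + (4) = 23, y = -3 + (3) = 0 -> same as recorded
step 5: x = 23 + (6) = 29, y = 0 + (4) = 4 -> confirmed correct
step 6: x = 29 + (6) = 35, y = 4 + (8) = 12 -> verified
No step deviates from the rules.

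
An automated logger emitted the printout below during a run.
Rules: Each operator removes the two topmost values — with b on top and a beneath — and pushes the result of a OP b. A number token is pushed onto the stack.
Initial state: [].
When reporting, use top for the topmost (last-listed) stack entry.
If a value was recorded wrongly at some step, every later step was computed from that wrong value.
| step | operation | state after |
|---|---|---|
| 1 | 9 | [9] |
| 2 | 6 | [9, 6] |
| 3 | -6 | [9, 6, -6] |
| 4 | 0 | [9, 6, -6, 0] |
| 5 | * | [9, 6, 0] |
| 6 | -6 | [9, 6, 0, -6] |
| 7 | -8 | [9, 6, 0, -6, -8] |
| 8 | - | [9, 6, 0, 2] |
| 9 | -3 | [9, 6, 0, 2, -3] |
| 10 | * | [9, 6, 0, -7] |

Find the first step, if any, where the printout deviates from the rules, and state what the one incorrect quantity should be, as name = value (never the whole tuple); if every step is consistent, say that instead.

step 10, top = -6

Recomputing the run from the initial state:
step 1: [9]
step 2: [9, 6]
step 3: [9, 6, -6]
step 4: [9, 6, -6, 0]
step 5: [9, 6, 0]
step 6: [9, 6, 0, -6]
step 7: [9, 6, 0, -6, -8]
step 8: [9, 6, 0, 2]
step 9: [9, 6, 0, 2, -3]
step 10: [9, 6, 0, -6]
The first disagreement with the printout is at step 10, where the value should be top = -6.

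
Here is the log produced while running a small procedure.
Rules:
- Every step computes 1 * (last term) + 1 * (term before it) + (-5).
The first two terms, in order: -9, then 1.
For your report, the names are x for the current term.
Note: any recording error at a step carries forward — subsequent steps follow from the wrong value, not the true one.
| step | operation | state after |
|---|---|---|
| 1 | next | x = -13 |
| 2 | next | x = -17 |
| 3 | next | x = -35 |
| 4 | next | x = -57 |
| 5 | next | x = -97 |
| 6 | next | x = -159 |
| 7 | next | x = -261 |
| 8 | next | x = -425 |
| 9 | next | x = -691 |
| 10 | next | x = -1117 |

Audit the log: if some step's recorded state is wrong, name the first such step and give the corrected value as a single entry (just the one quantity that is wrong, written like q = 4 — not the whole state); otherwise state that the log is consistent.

step 10, x = -1121

Step 1: x = 1*(1) + (1)*(-9) + (-5) = -13 — exactly as logged.
Step 2: x = 1*(-13) + (1)*(1) + (-5) = -17 — matches.
Step 3: x = 1*(-17) + (1)*(-13) + (-5) = -35 — agrees with the log.
Step 4: x = 1*(-35) + (1)*(-17) + (-5) = -57 — verified.
Step 5: x = 1*(-57) + (1)*(-35) + (-5) = -97 — no discrepancy.
Step 6: x = 1*(-97) + (1)*(-57) + (-5) = -159 — consistent with the log.
Step 7: x = 1*(-159) + (1)*(-97) + (-5) = -261 — exactly as logged.
Step 8: x = 1*(-261) + (1)*(-159) + (-5) = -425 — in agreement.
Step 9: x = 1*(-425) + (1)*(-261) + (-5) = -691 — agrees with the log.
Step 10: x = 1*(-691) + (1)*(-425) + (-5) = -1121 — a discrepancy with the log.
Step 10 is the first one off; corrected, x = -1121.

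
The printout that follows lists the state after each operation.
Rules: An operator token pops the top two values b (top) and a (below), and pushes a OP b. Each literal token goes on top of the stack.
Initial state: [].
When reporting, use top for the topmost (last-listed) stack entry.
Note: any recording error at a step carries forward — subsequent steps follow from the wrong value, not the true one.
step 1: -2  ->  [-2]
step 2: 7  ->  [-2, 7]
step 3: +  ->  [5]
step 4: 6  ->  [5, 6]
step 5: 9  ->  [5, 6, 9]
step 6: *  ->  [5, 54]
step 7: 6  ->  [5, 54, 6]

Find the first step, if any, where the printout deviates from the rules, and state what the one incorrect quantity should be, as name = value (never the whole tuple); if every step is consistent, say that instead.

no error

Step 1: push -2: top = -2 — consistent with the printout.
Step 2: push 7: top = 7 — consistent with the printout.
Step 3: -2 + 7 = 5 — consistent with the printout.
Step 4: push 6: top = 6 — confirmed correct.
Step 5: push 9: top = 9 — matches.
Step 6: 6 * 9 = 54 — no discrepancy.
Step 7: push 6: top = 6 — same as recorded.
All entries verified; no error found.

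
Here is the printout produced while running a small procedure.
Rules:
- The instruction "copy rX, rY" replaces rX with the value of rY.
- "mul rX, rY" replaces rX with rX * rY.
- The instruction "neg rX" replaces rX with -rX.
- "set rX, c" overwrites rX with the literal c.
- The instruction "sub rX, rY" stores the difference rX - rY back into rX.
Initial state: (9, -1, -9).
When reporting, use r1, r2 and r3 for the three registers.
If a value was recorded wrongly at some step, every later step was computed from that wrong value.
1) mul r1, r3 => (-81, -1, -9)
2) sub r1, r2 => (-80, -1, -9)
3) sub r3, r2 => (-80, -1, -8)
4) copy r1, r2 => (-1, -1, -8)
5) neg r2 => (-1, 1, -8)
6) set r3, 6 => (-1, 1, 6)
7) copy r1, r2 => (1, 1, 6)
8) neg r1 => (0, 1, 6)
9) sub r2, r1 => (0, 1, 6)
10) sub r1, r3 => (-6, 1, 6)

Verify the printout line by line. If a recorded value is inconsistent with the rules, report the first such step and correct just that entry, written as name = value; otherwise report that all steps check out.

1. r1 = 9 * -9 = -81 (in agreement)
2. r1 = -81 - -1 = -80 (confirmed correct)
3. r3 = -9 - -1 = -8 (matches)
4. r1 = -1 (no discrepancy)
5. r2 = -(-1) = 1 (verified)
6. r3 = 6 (in agreement)
7. r1 = 1 (agrees with the printout)
8. r1 = -(1) = -1 (the entry is off here)
That makes step 8 the first incorrect line — r1 = -1 is what it should show.

step 8, r1 = -1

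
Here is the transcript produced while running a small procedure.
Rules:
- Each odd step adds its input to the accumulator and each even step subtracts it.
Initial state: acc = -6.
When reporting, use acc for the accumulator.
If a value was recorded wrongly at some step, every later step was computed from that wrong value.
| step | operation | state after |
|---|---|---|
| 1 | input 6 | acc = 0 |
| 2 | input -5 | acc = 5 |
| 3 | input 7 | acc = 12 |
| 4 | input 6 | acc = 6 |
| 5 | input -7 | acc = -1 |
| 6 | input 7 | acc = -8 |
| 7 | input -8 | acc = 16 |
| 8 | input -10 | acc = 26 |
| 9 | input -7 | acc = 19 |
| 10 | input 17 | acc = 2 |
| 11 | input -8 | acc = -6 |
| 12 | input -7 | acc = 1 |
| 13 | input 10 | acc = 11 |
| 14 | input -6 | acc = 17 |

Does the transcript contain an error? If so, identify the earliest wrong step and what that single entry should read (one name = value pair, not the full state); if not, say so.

step 7, acc = -16

step 1: acc = -6 + 6 = 0 -> verified
step 2: acc = 0 - -5 = 5 -> exactly as logged
step 3: acc = 5 + 7 = 12 -> consistent with the transcript
step 4: acc = 12 - 6 = 6 -> verified
step 5: acc = 6 + -7 = -1 -> agrees with the transcript
step 6: acc = -1 - 7 = -8 -> same as recorded
step 7: acc = -8 + -8 = -16 -> not what was recorded
The audit stops at step 7: the recorded entry is wrong and should be acc = -16.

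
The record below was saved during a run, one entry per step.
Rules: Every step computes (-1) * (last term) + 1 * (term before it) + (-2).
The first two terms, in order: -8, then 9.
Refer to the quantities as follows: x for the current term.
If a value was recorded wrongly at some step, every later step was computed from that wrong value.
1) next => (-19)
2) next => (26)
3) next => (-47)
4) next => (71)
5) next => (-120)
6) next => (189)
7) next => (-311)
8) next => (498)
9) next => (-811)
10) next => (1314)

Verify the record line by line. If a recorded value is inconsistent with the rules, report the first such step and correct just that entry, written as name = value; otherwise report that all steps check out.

1. x = -1*(9) + (1)*(-8) + (-2) = -19 (checks out)
2. x = -1*(-19) + (1)*(9) + (-2) = 26 (verified)
3. x = -1*(26) + (1)*(-19) + (-2) = -47 (in agreement)
4. x = -1*(-47) + (1)*(26) + (-2) = 71 (consistent with the record)
5. x = -1*(71) + (1)*(-47) + (-2) = -120 (in agreement)
6. x = -1*(-120) + (1)*(71) + (-2) = 189 (same as recorded)
7. x = -1*(189) + (1)*(-120) + (-2) = -311 (checks out)
8. x = -1*(-311) + (1)*(189) + (-2) = 498 (exactly as logged)
9. x = -1*(498) + (1)*(-311) + (-2) = -811 (verified)
10. x = -1*(-811) + (1)*(498) + (-2) = 1307 (the entry is off here)
The earliest wrong entry is at step 10: it should read x = 1307.

step 10, x = 1307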